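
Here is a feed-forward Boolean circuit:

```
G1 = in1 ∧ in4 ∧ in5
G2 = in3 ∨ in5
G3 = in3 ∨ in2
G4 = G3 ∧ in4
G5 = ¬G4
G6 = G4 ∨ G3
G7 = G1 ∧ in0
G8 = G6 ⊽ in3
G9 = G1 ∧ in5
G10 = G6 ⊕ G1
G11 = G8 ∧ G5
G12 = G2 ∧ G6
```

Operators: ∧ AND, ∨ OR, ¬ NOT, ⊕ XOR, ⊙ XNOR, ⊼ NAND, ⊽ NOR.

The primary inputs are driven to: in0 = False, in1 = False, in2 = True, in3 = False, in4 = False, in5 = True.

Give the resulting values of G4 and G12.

G2 = in3 OR in5 = False OR True = True
G3 = in3 OR in2 = False OR True = True
G4 = G3 AND in4 = True AND False = False
G6 = G4 OR G3 = False OR True = True
G12 = G2 AND G6 = True AND True = True

G4 = False, G12 = True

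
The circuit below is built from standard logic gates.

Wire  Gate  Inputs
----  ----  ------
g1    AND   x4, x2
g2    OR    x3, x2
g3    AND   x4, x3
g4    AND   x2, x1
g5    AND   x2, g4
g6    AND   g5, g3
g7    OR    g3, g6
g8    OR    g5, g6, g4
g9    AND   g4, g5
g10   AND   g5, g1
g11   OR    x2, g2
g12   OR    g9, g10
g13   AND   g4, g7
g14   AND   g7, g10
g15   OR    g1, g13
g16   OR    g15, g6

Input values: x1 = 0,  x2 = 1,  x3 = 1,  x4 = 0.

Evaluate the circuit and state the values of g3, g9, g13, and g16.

g1 = x4 AND x2 = 0 AND 1 = 0
g3 = x4 AND x3 = 0 AND 1 = 0
g4 = x2 AND x1 = 1 AND 0 = 0
g5 = x2 AND g4 = 1 AND 0 = 0
g6 = g5 AND g3 = 0 AND 0 = 0
g7 = g3 OR g6 = 0 OR 0 = 0
g9 = g4 AND g5 = 0 AND 0 = 0
g13 = g4 AND g7 = 0 AND 0 = 0
g15 = g1 OR g13 = 0 OR 0 = 0
g16 = g15 OR g6 = 0 OR 0 = 0

g3 = 0, g9 = 0, g13 = 0, g16 = 0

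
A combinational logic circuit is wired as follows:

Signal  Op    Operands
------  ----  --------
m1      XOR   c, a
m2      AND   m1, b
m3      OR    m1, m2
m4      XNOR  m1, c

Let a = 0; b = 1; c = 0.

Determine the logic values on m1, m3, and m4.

m1 = c XOR a = 0 XOR 0 = 0
m2 = m1 AND b = 0 AND 1 = 0
m3 = m1 OR m2 = 0 OR 0 = 0
m4 = m1 XNOR c = 0 XNOR 0 = 1

m1 = 0  m3 = 0  m4 = 1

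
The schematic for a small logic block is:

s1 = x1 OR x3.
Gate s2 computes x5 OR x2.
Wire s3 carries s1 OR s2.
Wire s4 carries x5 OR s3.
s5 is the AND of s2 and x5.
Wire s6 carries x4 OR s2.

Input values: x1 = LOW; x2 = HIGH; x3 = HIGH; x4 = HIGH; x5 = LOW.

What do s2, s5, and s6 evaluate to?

s2 = x5 OR x2 = LOW OR HIGH = HIGH
s5 = s2 AND x5 = HIGH AND LOW = LOW
s6 = x4 OR s2 = HIGH OR HIGH = HIGH

s2 = HIGH  s5 = LOW  s6 = HIGH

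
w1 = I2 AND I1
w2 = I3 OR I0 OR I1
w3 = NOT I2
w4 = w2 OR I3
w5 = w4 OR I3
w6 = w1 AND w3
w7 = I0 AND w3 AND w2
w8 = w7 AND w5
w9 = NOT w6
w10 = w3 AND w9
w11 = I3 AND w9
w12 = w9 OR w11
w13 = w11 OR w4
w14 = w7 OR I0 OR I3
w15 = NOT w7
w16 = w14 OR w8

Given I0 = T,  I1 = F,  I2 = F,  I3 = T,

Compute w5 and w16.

w2 = I3 OR I0 OR I1 = T OR T OR F = T
w3 = NOT I2 = NOT F = T
w4 = w2 OR I3 = T OR T = T
w5 = w4 OR I3 = T OR T = T
w7 = I0 AND w3 AND w2 = T AND T AND T = T
w8 = w7 AND w5 = T AND T = T
w14 = w7 OR I0 OR I3 = T OR T OR T = T
w16 = w14 OR w8 = T OR T = T

w5 = T, w16 = T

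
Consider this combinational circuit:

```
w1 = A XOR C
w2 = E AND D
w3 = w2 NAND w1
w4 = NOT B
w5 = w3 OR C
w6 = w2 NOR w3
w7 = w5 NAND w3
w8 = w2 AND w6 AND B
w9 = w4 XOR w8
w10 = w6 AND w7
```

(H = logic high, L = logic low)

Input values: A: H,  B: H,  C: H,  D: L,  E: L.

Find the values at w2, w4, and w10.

w2 = L  w4 = L  w10 = L

w1 = A XOR C = H XOR H = L
w2 = E AND D = L AND L = L
w3 = w2 NAND w1 = L NAND L = H
w4 = NOT B = NOT H = L
w5 = w3 OR C = H OR H = H
w6 = w2 NOR w3 = L NOR H = L
w7 = w5 NAND w3 = H NAND H = L
w10 = w6 AND w7 = L AND L = L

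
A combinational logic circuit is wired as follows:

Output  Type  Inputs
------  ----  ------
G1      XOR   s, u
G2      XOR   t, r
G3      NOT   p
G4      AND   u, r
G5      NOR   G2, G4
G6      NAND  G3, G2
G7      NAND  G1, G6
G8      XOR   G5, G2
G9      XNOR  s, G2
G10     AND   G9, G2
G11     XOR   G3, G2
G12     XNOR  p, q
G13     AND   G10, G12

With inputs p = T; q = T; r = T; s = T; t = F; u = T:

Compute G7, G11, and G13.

G7 = T  G11 = T  G13 = T

G1 = s XOR u = T XOR T = F
G2 = t XOR r = F XOR T = T
G3 = NOT p = NOT T = F
G6 = G3 NAND G2 = F NAND T = T
G7 = G1 NAND G6 = F NAND T = T
G9 = s XNOR G2 = T XNOR T = T
G10 = G9 AND G2 = T AND T = T
G11 = G3 XOR G2 = F XOR T = T
G12 = p XNOR q = T XNOR T = T
G13 = G10 AND G12 = T AND T = T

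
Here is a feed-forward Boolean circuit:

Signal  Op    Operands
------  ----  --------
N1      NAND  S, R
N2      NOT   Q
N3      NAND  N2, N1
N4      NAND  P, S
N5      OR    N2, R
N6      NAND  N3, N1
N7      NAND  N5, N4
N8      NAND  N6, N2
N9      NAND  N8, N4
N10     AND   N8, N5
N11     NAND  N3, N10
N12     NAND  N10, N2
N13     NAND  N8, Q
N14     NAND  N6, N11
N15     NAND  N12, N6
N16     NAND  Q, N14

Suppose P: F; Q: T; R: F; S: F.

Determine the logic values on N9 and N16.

N1 = S NAND R = F NAND F = T
N2 = NOT Q = NOT T = F
N3 = N2 NAND N1 = F NAND T = T
N4 = P NAND S = F NAND F = T
N5 = N2 OR R = F OR F = F
N6 = N3 NAND N1 = T NAND T = F
N8 = N6 NAND N2 = F NAND F = T
N9 = N8 NAND N4 = T NAND T = F
N10 = N8 AND N5 = T AND F = F
N11 = N3 NAND N10 = T NAND F = T
N14 = N6 NAND N11 = F NAND T = T
N16 = Q NAND N14 = T NAND T = F

N9 = F; N16 = F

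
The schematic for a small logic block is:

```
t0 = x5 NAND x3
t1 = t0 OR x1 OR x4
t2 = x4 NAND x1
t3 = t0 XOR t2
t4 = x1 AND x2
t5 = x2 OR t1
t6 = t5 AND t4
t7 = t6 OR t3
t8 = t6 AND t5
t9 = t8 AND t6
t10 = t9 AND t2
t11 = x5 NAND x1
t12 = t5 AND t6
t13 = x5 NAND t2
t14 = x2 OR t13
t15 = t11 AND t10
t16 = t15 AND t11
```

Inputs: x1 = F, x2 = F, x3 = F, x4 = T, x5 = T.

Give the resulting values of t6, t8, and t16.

t6 = F; t8 = F; t16 = F

t0 = x5 NAND x3 = T NAND F = T
t1 = t0 OR x1 OR x4 = T OR F OR T = T
t2 = x4 NAND x1 = T NAND F = T
t4 = x1 AND x2 = F AND F = F
t5 = x2 OR t1 = F OR T = T
t6 = t5 AND t4 = T AND F = F
t8 = t6 AND t5 = F AND T = F
t9 = t8 AND t6 = F AND F = F
t10 = t9 AND t2 = F AND T = F
t11 = x5 NAND x1 = T NAND F = T
t15 = t11 AND t10 = T AND F = F
t16 = t15 AND t11 = F AND T = F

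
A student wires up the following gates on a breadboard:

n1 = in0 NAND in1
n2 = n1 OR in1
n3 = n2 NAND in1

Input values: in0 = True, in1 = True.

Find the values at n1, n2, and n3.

n1 = in0 NAND in1 = True NAND True = False
n2 = n1 OR in1 = False OR True = True
n3 = n2 NAND in1 = True NAND True = False

n1 = False  n2 = True  n3 = False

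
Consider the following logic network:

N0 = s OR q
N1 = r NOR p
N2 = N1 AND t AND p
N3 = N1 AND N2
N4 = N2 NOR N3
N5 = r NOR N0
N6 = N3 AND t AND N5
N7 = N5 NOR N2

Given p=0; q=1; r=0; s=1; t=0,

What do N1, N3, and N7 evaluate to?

N0 = s OR q = 1 OR 1 = 1
N1 = r NOR p = 0 NOR 0 = 1
N2 = N1 AND t AND p = 1 AND 0 AND 0 = 0
N3 = N1 AND N2 = 1 AND 0 = 0
N5 = r NOR N0 = 0 NOR 1 = 0
N7 = N5 NOR N2 = 0 NOR 0 = 1

N1 = 1, N3 = 0, N7 = 1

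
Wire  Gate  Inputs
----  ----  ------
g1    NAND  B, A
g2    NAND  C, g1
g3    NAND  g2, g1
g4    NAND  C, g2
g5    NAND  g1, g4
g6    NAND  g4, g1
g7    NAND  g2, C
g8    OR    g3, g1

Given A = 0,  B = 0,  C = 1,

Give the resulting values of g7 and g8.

g7 = 1; g8 = 1

g1 = B NAND A = 0 NAND 0 = 1
g2 = C NAND g1 = 1 NAND 1 = 0
g3 = g2 NAND g1 = 0 NAND 1 = 1
g7 = g2 NAND C = 0 NAND 1 = 1
g8 = g3 OR g1 = 1 OR 1 = 1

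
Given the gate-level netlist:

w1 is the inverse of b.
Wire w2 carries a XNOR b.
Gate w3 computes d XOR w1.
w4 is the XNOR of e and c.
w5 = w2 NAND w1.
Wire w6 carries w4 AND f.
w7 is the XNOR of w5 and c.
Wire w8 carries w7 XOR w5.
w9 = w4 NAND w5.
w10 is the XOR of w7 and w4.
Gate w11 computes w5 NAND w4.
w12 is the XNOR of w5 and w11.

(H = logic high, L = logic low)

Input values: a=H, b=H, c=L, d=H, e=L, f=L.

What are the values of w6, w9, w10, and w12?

w6 = L, w9 = L, w10 = H, w12 = L

w1 = NOT b = NOT H = L
w2 = a XNOR b = H XNOR H = H
w4 = e XNOR c = L XNOR L = H
w5 = w2 NAND w1 = H NAND L = H
w6 = w4 AND f = H AND L = L
w7 = w5 XNOR c = H XNOR L = L
w9 = w4 NAND w5 = H NAND H = L
w10 = w7 XOR w4 = L XOR H = H
w11 = w5 NAND w4 = H NAND H = L
w12 = w5 XNOR w11 = H XNOR L = L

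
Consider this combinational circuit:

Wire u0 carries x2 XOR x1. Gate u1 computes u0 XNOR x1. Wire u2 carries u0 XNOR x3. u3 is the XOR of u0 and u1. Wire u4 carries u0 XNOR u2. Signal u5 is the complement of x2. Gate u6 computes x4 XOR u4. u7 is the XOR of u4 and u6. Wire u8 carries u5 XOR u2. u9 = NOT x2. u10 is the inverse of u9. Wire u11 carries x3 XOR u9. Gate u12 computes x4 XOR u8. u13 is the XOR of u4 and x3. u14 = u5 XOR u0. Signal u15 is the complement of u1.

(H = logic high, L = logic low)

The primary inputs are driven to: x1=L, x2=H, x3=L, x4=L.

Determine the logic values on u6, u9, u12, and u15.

u0 = x2 XOR x1 = H XOR L = H
u1 = u0 XNOR x1 = H XNOR L = L
u2 = u0 XNOR x3 = H XNOR L = L
u4 = u0 XNOR u2 = H XNOR L = L
u5 = NOT x2 = NOT H = L
u6 = x4 XOR u4 = L XOR L = L
u8 = u5 XOR u2 = L XOR L = L
u9 = NOT x2 = NOT H = L
u12 = x4 XOR u8 = L XOR L = L
u15 = NOT u1 = NOT L = H

u6 = L, u9 = L, u12 = L, u15 = H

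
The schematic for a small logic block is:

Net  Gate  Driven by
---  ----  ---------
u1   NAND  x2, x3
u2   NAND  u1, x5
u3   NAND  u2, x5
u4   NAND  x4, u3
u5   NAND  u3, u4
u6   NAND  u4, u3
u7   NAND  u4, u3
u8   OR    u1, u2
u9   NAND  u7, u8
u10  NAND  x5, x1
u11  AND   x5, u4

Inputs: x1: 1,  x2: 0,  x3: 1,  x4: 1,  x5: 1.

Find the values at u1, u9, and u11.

u1 = 1; u9 = 0; u11 = 0

u1 = x2 NAND x3 = 0 NAND 1 = 1
u2 = u1 NAND x5 = 1 NAND 1 = 0
u3 = u2 NAND x5 = 0 NAND 1 = 1
u4 = x4 NAND u3 = 1 NAND 1 = 0
u7 = u4 NAND u3 = 0 NAND 1 = 1
u8 = u1 OR u2 = 1 OR 0 = 1
u9 = u7 NAND u8 = 1 NAND 1 = 0
u11 = x5 AND u4 = 1 AND 0 = 0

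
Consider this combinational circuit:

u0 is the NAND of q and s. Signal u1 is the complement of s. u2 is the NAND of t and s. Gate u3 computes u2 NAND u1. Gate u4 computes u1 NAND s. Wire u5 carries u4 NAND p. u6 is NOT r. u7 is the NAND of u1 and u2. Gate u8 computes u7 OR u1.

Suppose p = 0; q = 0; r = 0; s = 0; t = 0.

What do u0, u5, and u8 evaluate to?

u0 = 1, u5 = 1, u8 = 1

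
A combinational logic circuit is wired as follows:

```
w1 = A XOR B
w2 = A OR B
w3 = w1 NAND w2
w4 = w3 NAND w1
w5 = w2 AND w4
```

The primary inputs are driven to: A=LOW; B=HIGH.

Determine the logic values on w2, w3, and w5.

w2 = HIGH  w3 = LOW  w5 = HIGH

w1 = A XOR B = LOW XOR HIGH = HIGH
w2 = A OR B = LOW OR HIGH = HIGH
w3 = w1 NAND w2 = HIGH NAND HIGH = LOW
w4 = w3 NAND w1 = LOW NAND HIGH = HIGH
w5 = w2 AND w4 = HIGH AND HIGH = HIGH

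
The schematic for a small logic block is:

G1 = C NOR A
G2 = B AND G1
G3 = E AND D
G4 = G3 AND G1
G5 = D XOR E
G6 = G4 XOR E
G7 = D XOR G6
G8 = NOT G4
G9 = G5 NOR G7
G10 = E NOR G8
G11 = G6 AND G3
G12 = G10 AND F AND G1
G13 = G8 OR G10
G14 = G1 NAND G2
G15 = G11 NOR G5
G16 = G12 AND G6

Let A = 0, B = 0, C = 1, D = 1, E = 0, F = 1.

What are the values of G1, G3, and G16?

G1 = C NOR A = 1 NOR 0 = 0
G3 = E AND D = 0 AND 1 = 0
G4 = G3 AND G1 = 0 AND 0 = 0
G6 = G4 XOR E = 0 XOR 0 = 0
G8 = NOT G4 = NOT 0 = 1
G10 = E NOR G8 = 0 NOR 1 = 0
G12 = G10 AND F AND G1 = 0 AND 1 AND 0 = 0
G16 = G12 AND G6 = 0 AND 0 = 0

G1 = 0, G3 = 0, G16 = 0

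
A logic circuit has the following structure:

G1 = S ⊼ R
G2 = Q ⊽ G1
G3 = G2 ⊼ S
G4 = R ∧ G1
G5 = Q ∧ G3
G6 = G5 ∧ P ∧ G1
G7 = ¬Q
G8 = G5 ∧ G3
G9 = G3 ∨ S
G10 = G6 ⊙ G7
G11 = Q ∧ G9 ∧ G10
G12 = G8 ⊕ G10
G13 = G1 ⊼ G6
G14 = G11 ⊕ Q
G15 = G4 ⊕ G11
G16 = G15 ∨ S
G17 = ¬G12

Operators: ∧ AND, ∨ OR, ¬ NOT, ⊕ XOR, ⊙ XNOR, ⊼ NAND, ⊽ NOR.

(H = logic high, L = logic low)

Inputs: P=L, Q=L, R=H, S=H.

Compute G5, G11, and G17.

G1 = S NAND R = H NAND H = L
G2 = Q NOR G1 = L NOR L = H
G3 = G2 NAND S = H NAND H = L
G5 = Q AND G3 = L AND L = L
G6 = G5 AND P AND G1 = L AND L AND L = L
G7 = NOT Q = NOT L = H
G8 = G5 AND G3 = L AND L = L
G9 = G3 OR S = L OR H = H
G10 = G6 XNOR G7 = L XNOR H = L
G11 = Q AND G9 AND G10 = L AND H AND L = L
G12 = G8 XOR G10 = L XOR L = L
G17 = NOT G12 = NOT L = H

G5 = L, G11 = L, G17 = H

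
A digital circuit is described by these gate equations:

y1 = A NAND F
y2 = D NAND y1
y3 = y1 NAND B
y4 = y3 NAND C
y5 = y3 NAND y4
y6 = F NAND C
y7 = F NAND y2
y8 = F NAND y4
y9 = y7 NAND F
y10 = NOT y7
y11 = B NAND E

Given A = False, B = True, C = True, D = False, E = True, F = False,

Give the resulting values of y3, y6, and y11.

y3 = False  y6 = True  y11 = False

y1 = A NAND F = False NAND False = True
y3 = y1 NAND B = True NAND True = False
y6 = F NAND C = False NAND True = True
y11 = B NAND E = True NAND True = False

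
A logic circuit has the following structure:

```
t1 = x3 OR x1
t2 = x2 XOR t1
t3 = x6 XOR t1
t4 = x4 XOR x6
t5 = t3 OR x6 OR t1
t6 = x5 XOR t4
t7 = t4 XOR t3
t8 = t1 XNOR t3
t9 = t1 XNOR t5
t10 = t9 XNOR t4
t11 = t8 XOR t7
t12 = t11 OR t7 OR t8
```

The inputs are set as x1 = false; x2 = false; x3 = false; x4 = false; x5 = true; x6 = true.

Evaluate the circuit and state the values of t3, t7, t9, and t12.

t1 = x3 OR x1 = false OR false = false
t3 = x6 XOR t1 = true XOR false = true
t4 = x4 XOR x6 = false XOR true = true
t5 = t3 OR x6 OR t1 = true OR true OR false = true
t7 = t4 XOR t3 = true XOR true = false
t8 = t1 XNOR t3 = false XNOR true = false
t9 = t1 XNOR t5 = false XNOR true = false
t11 = t8 XOR t7 = false XOR false = false
t12 = t11 OR t7 OR t8 = false OR false OR false = false

t3 = true, t7 = false, t9 = false, t12 = false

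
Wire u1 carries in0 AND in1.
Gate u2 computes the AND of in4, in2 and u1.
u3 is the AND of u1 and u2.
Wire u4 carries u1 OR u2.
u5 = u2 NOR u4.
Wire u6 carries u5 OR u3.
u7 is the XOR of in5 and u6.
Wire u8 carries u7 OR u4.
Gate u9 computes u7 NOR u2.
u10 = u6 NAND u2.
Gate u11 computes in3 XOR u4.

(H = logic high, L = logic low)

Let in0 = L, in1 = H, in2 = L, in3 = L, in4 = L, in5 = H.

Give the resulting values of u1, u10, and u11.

u1 = L, u10 = H, u11 = L

u1 = in0 AND in1 = L AND H = L
u2 = in4 AND in2 AND u1 = L AND L AND L = L
u3 = u1 AND u2 = L AND L = L
u4 = u1 OR u2 = L OR L = L
u5 = u2 NOR u4 = L NOR L = H
u6 = u5 OR u3 = H OR L = H
u10 = u6 NAND u2 = H NAND L = H
u11 = in3 XOR u4 = L XOR L = L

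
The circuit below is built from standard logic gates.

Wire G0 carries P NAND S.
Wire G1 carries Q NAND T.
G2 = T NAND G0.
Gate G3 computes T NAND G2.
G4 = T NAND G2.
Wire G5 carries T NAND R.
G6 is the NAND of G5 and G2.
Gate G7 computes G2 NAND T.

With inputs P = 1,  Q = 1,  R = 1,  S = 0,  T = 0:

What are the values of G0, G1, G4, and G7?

G0 = P NAND S = 1 NAND 0 = 1
G1 = Q NAND T = 1 NAND 0 = 1
G2 = T NAND G0 = 0 NAND 1 = 1
G4 = T NAND G2 = 0 NAND 1 = 1
G7 = G2 NAND T = 1 NAND 0 = 1

G0 = 1  G1 = 1  G4 = 1  G7 = 1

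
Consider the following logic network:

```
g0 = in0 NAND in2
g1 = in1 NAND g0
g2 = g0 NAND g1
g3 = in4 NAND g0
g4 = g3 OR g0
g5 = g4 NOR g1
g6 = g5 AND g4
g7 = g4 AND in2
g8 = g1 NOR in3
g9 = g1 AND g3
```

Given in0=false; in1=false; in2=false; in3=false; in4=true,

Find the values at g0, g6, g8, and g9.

g0 = true, g6 = false, g8 = false, g9 = false

g0 = in0 NAND in2 = false NAND false = true
g1 = in1 NAND g0 = false NAND true = true
g3 = in4 NAND g0 = true NAND true = false
g4 = g3 OR g0 = false OR true = true
g5 = g4 NOR g1 = true NOR true = false
g6 = g5 AND g4 = false AND true = false
g8 = g1 NOR in3 = true NOR false = false
g9 = g1 AND g3 = true AND false = false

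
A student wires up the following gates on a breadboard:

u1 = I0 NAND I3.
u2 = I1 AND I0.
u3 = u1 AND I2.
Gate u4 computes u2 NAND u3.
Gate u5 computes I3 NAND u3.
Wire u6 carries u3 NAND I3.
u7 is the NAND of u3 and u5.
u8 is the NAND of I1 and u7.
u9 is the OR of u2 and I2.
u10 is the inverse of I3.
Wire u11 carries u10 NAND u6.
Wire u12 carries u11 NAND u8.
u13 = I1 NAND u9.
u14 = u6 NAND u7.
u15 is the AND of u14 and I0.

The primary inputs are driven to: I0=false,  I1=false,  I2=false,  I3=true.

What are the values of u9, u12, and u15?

u1 = I0 NAND I3 = false NAND true = true
u2 = I1 AND I0 = false AND false = false
u3 = u1 AND I2 = true AND false = false
u5 = I3 NAND u3 = true NAND false = true
u6 = u3 NAND I3 = false NAND true = true
u7 = u3 NAND u5 = false NAND true = true
u8 = I1 NAND u7 = false NAND true = true
u9 = u2 OR I2 = false OR false = false
u10 = NOT I3 = NOT true = false
u11 = u10 NAND u6 = false NAND true = true
u12 = u11 NAND u8 = true NAND true = false
u14 = u6 NAND u7 = true NAND true = false
u15 = u14 AND I0 = false AND false = false

u9 = false, u12 = false, u15 = false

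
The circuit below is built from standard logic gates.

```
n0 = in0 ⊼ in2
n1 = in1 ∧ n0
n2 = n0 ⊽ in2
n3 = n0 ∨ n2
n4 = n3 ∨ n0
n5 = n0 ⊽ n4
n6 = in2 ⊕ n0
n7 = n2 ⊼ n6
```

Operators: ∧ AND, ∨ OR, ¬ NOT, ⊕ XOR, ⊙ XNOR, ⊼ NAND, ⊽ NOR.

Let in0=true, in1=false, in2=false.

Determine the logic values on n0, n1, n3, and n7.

n0 = in0 NAND in2 = true NAND false = true
n1 = in1 AND n0 = false AND true = false
n2 = n0 NOR in2 = true NOR false = false
n3 = n0 OR n2 = true OR false = true
n6 = in2 XOR n0 = false XOR true = true
n7 = n2 NAND n6 = false NAND true = true

n0 = true  n1 = false  n3 = true  n7 = true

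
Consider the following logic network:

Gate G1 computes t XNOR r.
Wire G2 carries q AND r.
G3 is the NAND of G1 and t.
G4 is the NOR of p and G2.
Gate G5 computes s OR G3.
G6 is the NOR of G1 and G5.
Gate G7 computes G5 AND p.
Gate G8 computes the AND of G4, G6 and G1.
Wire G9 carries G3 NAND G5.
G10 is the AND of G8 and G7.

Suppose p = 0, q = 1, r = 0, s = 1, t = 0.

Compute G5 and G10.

G5 = 1, G10 = 0

G1 = t XNOR r = 0 XNOR 0 = 1
G2 = q AND r = 1 AND 0 = 0
G3 = G1 NAND t = 1 NAND 0 = 1
G4 = p NOR G2 = 0 NOR 0 = 1
G5 = s OR G3 = 1 OR 1 = 1
G6 = G1 NOR G5 = 1 NOR 1 = 0
G7 = G5 AND p = 1 AND 0 = 0
G8 = G4 AND G6 AND G1 = 1 AND 0 AND 1 = 0
G10 = G8 AND G7 = 0 AND 0 = 0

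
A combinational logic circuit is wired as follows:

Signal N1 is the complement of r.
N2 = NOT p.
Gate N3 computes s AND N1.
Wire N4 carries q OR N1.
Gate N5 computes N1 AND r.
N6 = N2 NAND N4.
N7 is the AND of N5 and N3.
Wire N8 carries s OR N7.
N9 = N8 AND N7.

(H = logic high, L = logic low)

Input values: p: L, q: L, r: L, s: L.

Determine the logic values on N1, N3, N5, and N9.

N1 = NOT r = NOT L = H
N3 = s AND N1 = L AND H = L
N5 = N1 AND r = H AND L = L
N7 = N5 AND N3 = L AND L = L
N8 = s OR N7 = L OR L = L
N9 = N8 AND N7 = L AND L = L

N1 = H, N3 = L, N5 = L, N9 = L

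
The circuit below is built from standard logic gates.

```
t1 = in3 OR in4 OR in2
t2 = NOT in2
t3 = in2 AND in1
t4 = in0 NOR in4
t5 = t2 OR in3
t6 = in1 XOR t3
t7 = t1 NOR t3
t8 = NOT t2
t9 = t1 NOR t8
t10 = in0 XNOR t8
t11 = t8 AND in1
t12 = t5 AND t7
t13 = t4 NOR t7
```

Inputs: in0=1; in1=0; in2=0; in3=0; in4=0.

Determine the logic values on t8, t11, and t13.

t1 = in3 OR in4 OR in2 = 0 OR 0 OR 0 = 0
t2 = NOT in2 = NOT 0 = 1
t3 = in2 AND in1 = 0 AND 0 = 0
t4 = in0 NOR in4 = 1 NOR 0 = 0
t7 = t1 NOR t3 = 0 NOR 0 = 1
t8 = NOT t2 = NOT 1 = 0
t11 = t8 AND in1 = 0 AND 0 = 0
t13 = t4 NOR t7 = 0 NOR 1 = 0

t8 = 0  t11 = 0  t13 = 0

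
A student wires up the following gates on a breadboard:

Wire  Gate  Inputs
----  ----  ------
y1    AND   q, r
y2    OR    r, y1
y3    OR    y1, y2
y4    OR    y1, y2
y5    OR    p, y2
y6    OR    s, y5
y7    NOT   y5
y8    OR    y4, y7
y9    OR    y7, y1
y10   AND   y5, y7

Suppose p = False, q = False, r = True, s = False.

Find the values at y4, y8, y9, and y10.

y4 = True  y8 = True  y9 = False  y10 = False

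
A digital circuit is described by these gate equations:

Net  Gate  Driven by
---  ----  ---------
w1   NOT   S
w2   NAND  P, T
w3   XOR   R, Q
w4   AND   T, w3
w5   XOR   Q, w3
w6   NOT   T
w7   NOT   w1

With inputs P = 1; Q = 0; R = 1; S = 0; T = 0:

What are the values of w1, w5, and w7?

w1 = NOT S = NOT 0 = 1
w3 = R XOR Q = 1 XOR 0 = 1
w5 = Q XOR w3 = 0 XOR 1 = 1
w7 = NOT w1 = NOT 1 = 0

w1 = 1; w5 = 1; w7 = 0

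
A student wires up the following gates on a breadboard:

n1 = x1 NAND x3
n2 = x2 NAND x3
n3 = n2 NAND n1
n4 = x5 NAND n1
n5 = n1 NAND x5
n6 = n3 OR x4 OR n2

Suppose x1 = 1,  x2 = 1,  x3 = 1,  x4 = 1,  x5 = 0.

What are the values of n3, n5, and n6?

n3 = 1; n5 = 1; n6 = 1

n1 = x1 NAND x3 = 1 NAND 1 = 0
n2 = x2 NAND x3 = 1 NAND 1 = 0
n3 = n2 NAND n1 = 0 NAND 0 = 1
n5 = n1 NAND x5 = 0 NAND 0 = 1
n6 = n3 OR x4 OR n2 = 1 OR 1 OR 0 = 1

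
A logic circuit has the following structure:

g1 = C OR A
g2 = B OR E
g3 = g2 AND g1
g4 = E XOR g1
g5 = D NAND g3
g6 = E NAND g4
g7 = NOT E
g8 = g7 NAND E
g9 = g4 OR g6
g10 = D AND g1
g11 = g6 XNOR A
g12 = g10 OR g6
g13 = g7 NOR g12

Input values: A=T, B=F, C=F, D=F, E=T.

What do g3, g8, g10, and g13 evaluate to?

g3 = T; g8 = T; g10 = F; g13 = F

g1 = C OR A = F OR T = T
g2 = B OR E = F OR T = T
g3 = g2 AND g1 = T AND T = T
g4 = E XOR g1 = T XOR T = F
g6 = E NAND g4 = T NAND F = T
g7 = NOT E = NOT T = F
g8 = g7 NAND E = F NAND T = T
g10 = D AND g1 = F AND T = F
g12 = g10 OR g6 = F OR T = T
g13 = g7 NOR g12 = F NOR T = F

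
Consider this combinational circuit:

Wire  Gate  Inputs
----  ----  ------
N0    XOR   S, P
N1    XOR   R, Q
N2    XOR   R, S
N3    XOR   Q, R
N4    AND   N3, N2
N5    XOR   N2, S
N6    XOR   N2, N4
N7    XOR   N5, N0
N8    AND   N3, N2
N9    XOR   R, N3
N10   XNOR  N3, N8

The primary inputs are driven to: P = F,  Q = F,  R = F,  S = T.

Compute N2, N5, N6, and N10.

N2 = R XOR S = F XOR T = T
N3 = Q XOR R = F XOR F = F
N4 = N3 AND N2 = F AND T = F
N5 = N2 XOR S = T XOR T = F
N6 = N2 XOR N4 = T XOR F = T
N8 = N3 AND N2 = F AND T = F
N10 = N3 XNOR N8 = F XNOR F = T

N2 = T, N5 = F, N6 = T, N10 = T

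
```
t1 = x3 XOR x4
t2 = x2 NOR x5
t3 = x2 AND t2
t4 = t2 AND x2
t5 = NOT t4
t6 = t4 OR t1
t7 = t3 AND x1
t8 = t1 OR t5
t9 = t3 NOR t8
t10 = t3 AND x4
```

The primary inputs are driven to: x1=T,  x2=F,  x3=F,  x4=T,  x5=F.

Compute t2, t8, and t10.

t2 = T; t8 = T; t10 = F

t1 = x3 XOR x4 = F XOR T = T
t2 = x2 NOR x5 = F NOR F = T
t3 = x2 AND t2 = F AND T = F
t4 = t2 AND x2 = T AND F = F
t5 = NOT t4 = NOT F = T
t8 = t1 OR t5 = T OR T = T
t10 = t3 AND x4 = F AND T = F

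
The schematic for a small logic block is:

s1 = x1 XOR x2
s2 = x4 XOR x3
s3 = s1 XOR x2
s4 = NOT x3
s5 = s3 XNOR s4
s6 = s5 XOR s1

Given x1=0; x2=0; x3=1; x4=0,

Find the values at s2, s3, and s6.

s1 = x1 XOR x2 = 0 XOR 0 = 0
s2 = x4 XOR x3 = 0 XOR 1 = 1
s3 = s1 XOR x2 = 0 XOR 0 = 0
s4 = NOT x3 = NOT 1 = 0
s5 = s3 XNOR s4 = 0 XNOR 0 = 1
s6 = s5 XOR s1 = 1 XOR 0 = 1

s2 = 1; s3 = 0; s6 = 1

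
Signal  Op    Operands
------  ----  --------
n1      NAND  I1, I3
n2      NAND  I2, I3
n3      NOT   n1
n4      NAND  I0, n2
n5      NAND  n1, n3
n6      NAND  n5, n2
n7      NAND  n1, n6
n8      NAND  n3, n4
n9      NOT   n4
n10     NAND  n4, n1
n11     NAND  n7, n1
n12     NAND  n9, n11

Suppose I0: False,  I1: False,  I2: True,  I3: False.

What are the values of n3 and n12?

n1 = I1 NAND I3 = False NAND False = True
n2 = I2 NAND I3 = True NAND False = True
n3 = NOT n1 = NOT True = False
n4 = I0 NAND n2 = False NAND True = True
n5 = n1 NAND n3 = True NAND False = True
n6 = n5 NAND n2 = True NAND True = False
n7 = n1 NAND n6 = True NAND False = True
n9 = NOT n4 = NOT True = False
n11 = n7 NAND n1 = True NAND True = False
n12 = n9 NAND n11 = False NAND False = True

n3 = False, n12 = True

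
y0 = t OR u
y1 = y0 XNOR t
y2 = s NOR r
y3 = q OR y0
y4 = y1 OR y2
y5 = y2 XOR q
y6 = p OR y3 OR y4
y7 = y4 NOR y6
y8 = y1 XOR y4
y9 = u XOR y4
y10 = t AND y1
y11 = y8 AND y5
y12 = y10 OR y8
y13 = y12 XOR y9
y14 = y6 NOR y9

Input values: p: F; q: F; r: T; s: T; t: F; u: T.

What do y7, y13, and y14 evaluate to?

y0 = t OR u = F OR T = T
y1 = y0 XNOR t = T XNOR F = F
y2 = s NOR r = T NOR T = F
y3 = q OR y0 = F OR T = T
y4 = y1 OR y2 = F OR F = F
y6 = p OR y3 OR y4 = F OR T OR F = T
y7 = y4 NOR y6 = F NOR T = F
y8 = y1 XOR y4 = F XOR F = F
y9 = u XOR y4 = T XOR F = T
y10 = t AND y1 = F AND F = F
y12 = y10 OR y8 = F OR F = F
y13 = y12 XOR y9 = F XOR T = T
y14 = y6 NOR y9 = T NOR T = F

y7 = F; y13 = T; y14 = F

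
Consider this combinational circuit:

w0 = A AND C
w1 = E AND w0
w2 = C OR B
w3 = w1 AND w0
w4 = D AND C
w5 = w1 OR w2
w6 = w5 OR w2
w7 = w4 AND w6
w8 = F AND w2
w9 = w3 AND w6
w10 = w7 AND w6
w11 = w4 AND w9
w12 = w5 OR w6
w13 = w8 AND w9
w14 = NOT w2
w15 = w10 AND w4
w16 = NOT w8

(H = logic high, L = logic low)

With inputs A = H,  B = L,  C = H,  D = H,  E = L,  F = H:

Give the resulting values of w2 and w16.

w2 = C OR B = H OR L = H
w8 = F AND w2 = H AND H = H
w16 = NOT w8 = NOT H = L

w2 = H; w16 = L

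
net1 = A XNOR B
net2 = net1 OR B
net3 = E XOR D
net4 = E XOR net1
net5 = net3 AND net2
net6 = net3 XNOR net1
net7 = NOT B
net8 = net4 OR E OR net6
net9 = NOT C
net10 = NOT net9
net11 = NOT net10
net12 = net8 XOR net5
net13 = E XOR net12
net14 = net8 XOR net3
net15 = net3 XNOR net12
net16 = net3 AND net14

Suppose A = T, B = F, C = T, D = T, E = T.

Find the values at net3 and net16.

net3 = F, net16 = F

net1 = A XNOR B = T XNOR F = F
net3 = E XOR D = T XOR T = F
net4 = E XOR net1 = T XOR F = T
net6 = net3 XNOR net1 = F XNOR F = T
net8 = net4 OR E OR net6 = T OR T OR T = T
net14 = net8 XOR net3 = T XOR F = T
net16 = net3 AND net14 = F AND T = F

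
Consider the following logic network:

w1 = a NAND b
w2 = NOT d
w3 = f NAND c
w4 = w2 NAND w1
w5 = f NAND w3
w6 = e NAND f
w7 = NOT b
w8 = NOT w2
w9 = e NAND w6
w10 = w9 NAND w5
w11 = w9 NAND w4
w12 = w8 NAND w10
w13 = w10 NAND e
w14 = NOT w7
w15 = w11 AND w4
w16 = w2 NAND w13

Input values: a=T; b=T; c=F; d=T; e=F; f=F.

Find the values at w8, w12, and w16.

w2 = NOT d = NOT T = F
w3 = f NAND c = F NAND F = T
w5 = f NAND w3 = F NAND T = T
w6 = e NAND f = F NAND F = T
w8 = NOT w2 = NOT F = T
w9 = e NAND w6 = F NAND T = T
w10 = w9 NAND w5 = T NAND T = F
w12 = w8 NAND w10 = T NAND F = T
w13 = w10 NAND e = F NAND F = T
w16 = w2 NAND w13 = F NAND T = T

w8 = T  w12 = T  w16 = T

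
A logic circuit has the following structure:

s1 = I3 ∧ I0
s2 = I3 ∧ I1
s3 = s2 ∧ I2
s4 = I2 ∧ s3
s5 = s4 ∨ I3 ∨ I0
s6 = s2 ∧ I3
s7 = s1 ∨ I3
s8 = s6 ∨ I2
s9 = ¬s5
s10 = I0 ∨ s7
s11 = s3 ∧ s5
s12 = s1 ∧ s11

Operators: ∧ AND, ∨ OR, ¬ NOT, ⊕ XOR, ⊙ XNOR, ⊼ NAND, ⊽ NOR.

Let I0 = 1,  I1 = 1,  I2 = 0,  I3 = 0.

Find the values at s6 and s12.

s1 = I3 AND I0 = 0 AND 1 = 0
s2 = I3 AND I1 = 0 AND 1 = 0
s3 = s2 AND I2 = 0 AND 0 = 0
s4 = I2 AND s3 = 0 AND 0 = 0
s5 = s4 OR I3 OR I0 = 0 OR 0 OR 1 = 1
s6 = s2 AND I3 = 0 AND 0 = 0
s11 = s3 AND s5 = 0 AND 1 = 0
s12 = s1 AND s11 = 0 AND 0 = 0

s6 = 0, s12 = 0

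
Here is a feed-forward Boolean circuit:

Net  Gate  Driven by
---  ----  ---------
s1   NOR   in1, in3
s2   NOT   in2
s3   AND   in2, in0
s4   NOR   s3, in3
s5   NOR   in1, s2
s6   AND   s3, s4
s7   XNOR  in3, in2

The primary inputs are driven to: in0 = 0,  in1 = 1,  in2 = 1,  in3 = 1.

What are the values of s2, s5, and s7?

s2 = 0; s5 = 0; s7 = 1

s2 = NOT in2 = NOT 1 = 0
s5 = in1 NOR s2 = 1 NOR 0 = 0
s7 = in3 XNOR in2 = 1 XNOR 1 = 1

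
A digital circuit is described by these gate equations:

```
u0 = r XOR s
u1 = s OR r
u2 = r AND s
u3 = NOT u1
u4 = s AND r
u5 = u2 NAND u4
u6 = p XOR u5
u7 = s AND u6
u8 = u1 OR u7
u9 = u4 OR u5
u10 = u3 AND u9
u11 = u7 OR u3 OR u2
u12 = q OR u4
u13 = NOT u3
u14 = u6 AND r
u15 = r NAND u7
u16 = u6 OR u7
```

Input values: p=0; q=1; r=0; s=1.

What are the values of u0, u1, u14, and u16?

u0 = 1, u1 = 1, u14 = 0, u16 = 1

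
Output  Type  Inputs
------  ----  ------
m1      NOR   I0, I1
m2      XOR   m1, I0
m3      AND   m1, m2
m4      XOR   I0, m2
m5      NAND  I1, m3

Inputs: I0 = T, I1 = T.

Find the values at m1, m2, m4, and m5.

m1 = F, m2 = T, m4 = F, m5 = T

m1 = I0 NOR I1 = T NOR T = F
m2 = m1 XOR I0 = F XOR T = T
m3 = m1 AND m2 = F AND T = F
m4 = I0 XOR m2 = T XOR T = F
m5 = I1 NAND m3 = T NAND F = T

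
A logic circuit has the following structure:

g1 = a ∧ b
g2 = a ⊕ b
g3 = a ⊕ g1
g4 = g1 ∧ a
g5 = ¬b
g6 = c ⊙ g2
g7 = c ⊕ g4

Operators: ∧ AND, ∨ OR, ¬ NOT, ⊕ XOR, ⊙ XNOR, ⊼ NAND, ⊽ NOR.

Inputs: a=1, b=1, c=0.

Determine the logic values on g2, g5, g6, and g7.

g2 = 0, g5 = 0, g6 = 1, g7 = 1

g1 = a AND b = 1 AND 1 = 1
g2 = a XOR b = 1 XOR 1 = 0
g4 = g1 AND a = 1 AND 1 = 1
g5 = NOT b = NOT 1 = 0
g6 = c XNOR g2 = 0 XNOR 0 = 1
g7 = c XOR g4 = 0 XOR 1 = 1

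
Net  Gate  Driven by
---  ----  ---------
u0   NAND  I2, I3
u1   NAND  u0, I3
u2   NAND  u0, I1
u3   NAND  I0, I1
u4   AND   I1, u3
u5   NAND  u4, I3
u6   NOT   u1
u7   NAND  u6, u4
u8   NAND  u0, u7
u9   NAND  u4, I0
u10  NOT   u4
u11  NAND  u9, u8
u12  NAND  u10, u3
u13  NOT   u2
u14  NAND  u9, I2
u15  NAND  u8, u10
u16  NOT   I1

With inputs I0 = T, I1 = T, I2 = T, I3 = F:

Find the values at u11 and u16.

u0 = I2 NAND I3 = T NAND F = T
u1 = u0 NAND I3 = T NAND F = T
u3 = I0 NAND I1 = T NAND T = F
u4 = I1 AND u3 = T AND F = F
u6 = NOT u1 = NOT T = F
u7 = u6 NAND u4 = F NAND F = T
u8 = u0 NAND u7 = T NAND T = F
u9 = u4 NAND I0 = F NAND T = T
u11 = u9 NAND u8 = T NAND F = T
u16 = NOT I1 = NOT T = F

u11 = T, u16 = F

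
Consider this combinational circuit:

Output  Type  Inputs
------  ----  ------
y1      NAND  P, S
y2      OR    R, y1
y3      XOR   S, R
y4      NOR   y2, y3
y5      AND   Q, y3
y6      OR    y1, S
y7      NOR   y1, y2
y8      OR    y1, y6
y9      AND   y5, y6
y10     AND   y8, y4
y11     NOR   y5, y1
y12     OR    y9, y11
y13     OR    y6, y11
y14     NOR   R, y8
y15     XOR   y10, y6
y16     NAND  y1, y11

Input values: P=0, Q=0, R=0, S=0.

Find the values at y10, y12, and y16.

y10 = 0, y12 = 0, y16 = 1

y1 = P NAND S = 0 NAND 0 = 1
y2 = R OR y1 = 0 OR 1 = 1
y3 = S XOR R = 0 XOR 0 = 0
y4 = y2 NOR y3 = 1 NOR 0 = 0
y5 = Q AND y3 = 0 AND 0 = 0
y6 = y1 OR S = 1 OR 0 = 1
y8 = y1 OR y6 = 1 OR 1 = 1
y9 = y5 AND y6 = 0 AND 1 = 0
y10 = y8 AND y4 = 1 AND 0 = 0
y11 = y5 NOR y1 = 0 NOR 1 = 0
y12 = y9 OR y11 = 0 OR 0 = 0
y16 = y1 NAND y11 = 1 NAND 0 = 1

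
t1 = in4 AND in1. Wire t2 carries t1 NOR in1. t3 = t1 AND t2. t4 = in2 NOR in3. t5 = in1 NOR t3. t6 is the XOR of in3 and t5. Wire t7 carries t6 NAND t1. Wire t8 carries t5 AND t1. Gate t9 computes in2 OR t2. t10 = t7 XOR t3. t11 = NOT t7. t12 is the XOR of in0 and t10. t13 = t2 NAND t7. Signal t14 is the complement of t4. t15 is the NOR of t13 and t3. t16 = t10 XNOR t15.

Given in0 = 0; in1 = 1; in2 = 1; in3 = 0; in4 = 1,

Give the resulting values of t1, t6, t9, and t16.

t1 = 1; t6 = 0; t9 = 1; t16 = 0

t1 = in4 AND in1 = 1 AND 1 = 1
t2 = t1 NOR in1 = 1 NOR 1 = 0
t3 = t1 AND t2 = 1 AND 0 = 0
t5 = in1 NOR t3 = 1 NOR 0 = 0
t6 = in3 XOR t5 = 0 XOR 0 = 0
t7 = t6 NAND t1 = 0 NAND 1 = 1
t9 = in2 OR t2 = 1 OR 0 = 1
t10 = t7 XOR t3 = 1 XOR 0 = 1
t13 = t2 NAND t7 = 0 NAND 1 = 1
t15 = t13 NOR t3 = 1 NOR 0 = 0
t16 = t10 XNOR t15 = 1 XNOR 0 = 0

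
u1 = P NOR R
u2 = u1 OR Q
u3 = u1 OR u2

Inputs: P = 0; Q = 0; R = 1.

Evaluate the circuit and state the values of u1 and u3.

u1 = P NOR R = 0 NOR 1 = 0
u2 = u1 OR Q = 0 OR 0 = 0
u3 = u1 OR u2 = 0 OR 0 = 0

u1 = 0, u3 = 0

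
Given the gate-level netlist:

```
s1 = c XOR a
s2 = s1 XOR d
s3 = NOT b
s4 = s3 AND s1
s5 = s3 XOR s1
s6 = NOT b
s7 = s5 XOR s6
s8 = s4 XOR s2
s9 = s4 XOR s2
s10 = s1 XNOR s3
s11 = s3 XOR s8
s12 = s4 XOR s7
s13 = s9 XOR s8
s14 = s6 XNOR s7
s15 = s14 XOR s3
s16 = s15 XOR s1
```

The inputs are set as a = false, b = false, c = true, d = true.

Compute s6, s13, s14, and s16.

s1 = c XOR a = true XOR false = true
s2 = s1 XOR d = true XOR true = false
s3 = NOT b = NOT false = true
s4 = s3 AND s1 = true AND true = true
s5 = s3 XOR s1 = true XOR true = false
s6 = NOT b = NOT false = true
s7 = s5 XOR s6 = false XOR true = true
s8 = s4 XOR s2 = true XOR false = true
s9 = s4 XOR s2 = true XOR false = true
s13 = s9 XOR s8 = true XOR true = false
s14 = s6 XNOR s7 = true XNOR true = true
s15 = s14 XOR s3 = true XOR true = false
s16 = s15 XOR s1 = false XOR true = true

s6 = true; s13 = false; s14 = true; s16 = true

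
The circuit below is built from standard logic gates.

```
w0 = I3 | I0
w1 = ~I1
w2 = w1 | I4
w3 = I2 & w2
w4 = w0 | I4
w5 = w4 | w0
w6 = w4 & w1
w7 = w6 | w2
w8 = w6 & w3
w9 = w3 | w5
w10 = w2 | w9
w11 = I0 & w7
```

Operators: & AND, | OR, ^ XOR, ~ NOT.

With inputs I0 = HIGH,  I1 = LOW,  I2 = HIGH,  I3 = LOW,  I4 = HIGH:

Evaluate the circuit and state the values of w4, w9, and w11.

w4 = HIGH  w9 = HIGH  w11 = HIGH

w0 = I3 OR I0 = LOW OR HIGH = HIGH
w1 = NOT I1 = NOT LOW = HIGH
w2 = w1 OR I4 = HIGH OR HIGH = HIGH
w3 = I2 AND w2 = HIGH AND HIGH = HIGH
w4 = w0 OR I4 = HIGH OR HIGH = HIGH
w5 = w4 OR w0 = HIGH OR HIGH = HIGH
w6 = w4 AND w1 = HIGH AND HIGH = HIGH
w7 = w6 OR w2 = HIGH OR HIGH = HIGH
w9 = w3 OR w5 = HIGH OR HIGH = HIGH
w11 = I0 AND w7 = HIGH AND HIGH = HIGH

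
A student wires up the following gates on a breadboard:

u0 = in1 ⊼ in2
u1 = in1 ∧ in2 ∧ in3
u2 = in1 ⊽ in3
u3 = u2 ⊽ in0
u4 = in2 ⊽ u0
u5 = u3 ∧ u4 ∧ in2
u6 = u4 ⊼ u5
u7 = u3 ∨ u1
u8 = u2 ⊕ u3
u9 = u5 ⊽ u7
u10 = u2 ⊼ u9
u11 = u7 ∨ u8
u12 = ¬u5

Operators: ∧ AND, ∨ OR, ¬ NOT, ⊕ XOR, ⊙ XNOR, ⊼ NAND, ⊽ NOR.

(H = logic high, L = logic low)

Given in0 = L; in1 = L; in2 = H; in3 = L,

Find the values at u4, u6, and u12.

u4 = L; u6 = H; u12 = H

u0 = in1 NAND in2 = L NAND H = H
u2 = in1 NOR in3 = L NOR L = H
u3 = u2 NOR in0 = H NOR L = L
u4 = in2 NOR u0 = H NOR H = L
u5 = u3 AND u4 AND in2 = L AND L AND H = L
u6 = u4 NAND u5 = L NAND L = H
u12 = NOT u5 = NOT L = H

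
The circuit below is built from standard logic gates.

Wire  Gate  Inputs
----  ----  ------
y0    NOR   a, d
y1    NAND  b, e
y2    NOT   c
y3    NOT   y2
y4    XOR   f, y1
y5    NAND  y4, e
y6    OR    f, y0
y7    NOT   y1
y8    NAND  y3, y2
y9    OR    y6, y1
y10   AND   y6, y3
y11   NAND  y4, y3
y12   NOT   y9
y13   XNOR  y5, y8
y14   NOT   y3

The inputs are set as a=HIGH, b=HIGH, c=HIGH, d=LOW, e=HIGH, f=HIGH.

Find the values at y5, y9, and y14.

y5 = LOW  y9 = HIGH  y14 = LOW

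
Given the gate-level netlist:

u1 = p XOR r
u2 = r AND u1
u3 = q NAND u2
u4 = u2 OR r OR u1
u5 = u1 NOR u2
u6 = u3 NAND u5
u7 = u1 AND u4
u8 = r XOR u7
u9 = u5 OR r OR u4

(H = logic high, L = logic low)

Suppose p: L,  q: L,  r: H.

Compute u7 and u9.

u7 = H  u9 = H

u1 = p XOR r = L XOR H = H
u2 = r AND u1 = H AND H = H
u4 = u2 OR r OR u1 = H OR H OR H = H
u5 = u1 NOR u2 = H NOR H = L
u7 = u1 AND u4 = H AND H = H
u9 = u5 OR r OR u4 = L OR H OR H = H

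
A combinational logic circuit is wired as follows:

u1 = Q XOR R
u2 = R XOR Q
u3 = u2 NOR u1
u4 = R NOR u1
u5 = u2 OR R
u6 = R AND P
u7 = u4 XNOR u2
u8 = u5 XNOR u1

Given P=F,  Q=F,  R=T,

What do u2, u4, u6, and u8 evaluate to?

u1 = Q XOR R = F XOR T = T
u2 = R XOR Q = T XOR F = T
u4 = R NOR u1 = T NOR T = F
u5 = u2 OR R = T OR T = T
u6 = R AND P = T AND F = F
u8 = u5 XNOR u1 = T XNOR T = T

u2 = T, u4 = F, u6 = F, u8 = T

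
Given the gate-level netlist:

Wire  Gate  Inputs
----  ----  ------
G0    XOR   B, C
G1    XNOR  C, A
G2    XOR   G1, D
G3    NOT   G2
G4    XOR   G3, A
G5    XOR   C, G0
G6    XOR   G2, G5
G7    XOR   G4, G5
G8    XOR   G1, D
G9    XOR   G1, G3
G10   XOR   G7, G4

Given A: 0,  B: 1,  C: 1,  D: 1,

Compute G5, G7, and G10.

G5 = 1, G7 = 1, G10 = 1

G0 = B XOR C = 1 XOR 1 = 0
G1 = C XNOR A = 1 XNOR 0 = 0
G2 = G1 XOR D = 0 XOR 1 = 1
G3 = NOT G2 = NOT 1 = 0
G4 = G3 XOR A = 0 XOR 0 = 0
G5 = C XOR G0 = 1 XOR 0 = 1
G7 = G4 XOR G5 = 0 XOR 1 = 1
G10 = G7 XOR G4 = 1 XOR 0 = 1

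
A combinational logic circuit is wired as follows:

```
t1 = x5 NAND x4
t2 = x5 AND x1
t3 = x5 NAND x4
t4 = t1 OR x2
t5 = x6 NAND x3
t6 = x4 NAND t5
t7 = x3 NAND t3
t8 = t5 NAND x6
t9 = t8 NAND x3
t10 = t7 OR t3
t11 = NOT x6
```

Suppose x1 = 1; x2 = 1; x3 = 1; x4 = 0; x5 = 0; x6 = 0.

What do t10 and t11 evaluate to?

t3 = x5 NAND x4 = 0 NAND 0 = 1
t7 = x3 NAND t3 = 1 NAND 1 = 0
t10 = t7 OR t3 = 0 OR 1 = 1
t11 = NOT x6 = NOT 0 = 1

t10 = 1  t11 = 1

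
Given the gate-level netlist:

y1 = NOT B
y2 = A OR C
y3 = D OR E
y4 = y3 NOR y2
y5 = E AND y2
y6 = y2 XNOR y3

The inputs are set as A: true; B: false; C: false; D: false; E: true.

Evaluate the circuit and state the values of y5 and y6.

y5 = true; y6 = true

y2 = A OR C = true OR false = true
y3 = D OR E = false OR true = true
y5 = E AND y2 = true AND true = true
y6 = y2 XNOR y3 = true XNOR true = true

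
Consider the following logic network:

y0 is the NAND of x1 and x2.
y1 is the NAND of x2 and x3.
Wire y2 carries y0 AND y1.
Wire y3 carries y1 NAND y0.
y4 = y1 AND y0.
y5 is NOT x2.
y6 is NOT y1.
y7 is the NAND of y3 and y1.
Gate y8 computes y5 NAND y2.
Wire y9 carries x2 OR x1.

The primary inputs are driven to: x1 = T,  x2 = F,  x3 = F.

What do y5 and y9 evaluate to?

y5 = NOT x2 = NOT F = T
y9 = x2 OR x1 = F OR T = T

y5 = T, y9 = T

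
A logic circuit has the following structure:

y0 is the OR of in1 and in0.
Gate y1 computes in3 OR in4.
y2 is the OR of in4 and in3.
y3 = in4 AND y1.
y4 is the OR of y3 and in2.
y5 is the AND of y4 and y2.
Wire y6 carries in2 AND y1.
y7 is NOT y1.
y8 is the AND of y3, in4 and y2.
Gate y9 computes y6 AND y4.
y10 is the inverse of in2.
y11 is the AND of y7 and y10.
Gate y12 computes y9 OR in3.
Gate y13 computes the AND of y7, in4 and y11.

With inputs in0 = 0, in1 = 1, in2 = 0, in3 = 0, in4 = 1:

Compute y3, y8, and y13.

y1 = in3 OR in4 = 0 OR 1 = 1
y2 = in4 OR in3 = 1 OR 0 = 1
y3 = in4 AND y1 = 1 AND 1 = 1
y7 = NOT y1 = NOT 1 = 0
y8 = y3 AND in4 AND y2 = 1 AND 1 AND 1 = 1
y10 = NOT in2 = NOT 0 = 1
y11 = y7 AND y10 = 0 AND 1 = 0
y13 = y7 AND in4 AND y11 = 0 AND 1 AND 0 = 0

y3 = 1; y8 = 1; y13 = 0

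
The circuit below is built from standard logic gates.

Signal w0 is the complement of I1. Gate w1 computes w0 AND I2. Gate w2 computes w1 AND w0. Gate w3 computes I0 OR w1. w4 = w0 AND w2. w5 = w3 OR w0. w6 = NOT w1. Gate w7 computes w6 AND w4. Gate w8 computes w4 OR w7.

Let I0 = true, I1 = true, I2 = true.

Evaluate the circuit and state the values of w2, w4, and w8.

w0 = NOT I1 = NOT true = false
w1 = w0 AND I2 = false AND true = false
w2 = w1 AND w0 = false AND false = false
w4 = w0 AND w2 = false AND false = false
w6 = NOT w1 = NOT false = true
w7 = w6 AND w4 = true AND false = false
w8 = w4 OR w7 = false OR false = false

w2 = false; w4 = false; w8 = false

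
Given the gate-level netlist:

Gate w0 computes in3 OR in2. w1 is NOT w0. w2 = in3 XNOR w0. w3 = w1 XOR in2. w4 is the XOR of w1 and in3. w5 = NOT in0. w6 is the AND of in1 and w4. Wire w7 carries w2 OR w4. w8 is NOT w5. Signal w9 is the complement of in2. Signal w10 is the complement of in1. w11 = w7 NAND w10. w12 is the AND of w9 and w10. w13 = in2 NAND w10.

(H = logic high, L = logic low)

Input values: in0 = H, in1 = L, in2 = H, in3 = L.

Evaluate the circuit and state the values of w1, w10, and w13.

w0 = in3 OR in2 = L OR H = H
w1 = NOT w0 = NOT H = L
w10 = NOT in1 = NOT L = H
w13 = in2 NAND w10 = H NAND H = L

w1 = L; w10 = H; w13 = L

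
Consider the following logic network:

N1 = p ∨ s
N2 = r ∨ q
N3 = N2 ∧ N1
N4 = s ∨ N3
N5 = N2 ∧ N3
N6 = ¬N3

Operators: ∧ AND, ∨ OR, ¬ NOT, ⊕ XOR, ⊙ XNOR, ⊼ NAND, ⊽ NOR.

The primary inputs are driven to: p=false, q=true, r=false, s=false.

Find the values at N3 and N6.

N3 = false, N6 = true

N1 = p OR s = false OR false = false
N2 = r OR q = false OR true = true
N3 = N2 AND N1 = true AND false = false
N6 = NOT N3 = NOT false = true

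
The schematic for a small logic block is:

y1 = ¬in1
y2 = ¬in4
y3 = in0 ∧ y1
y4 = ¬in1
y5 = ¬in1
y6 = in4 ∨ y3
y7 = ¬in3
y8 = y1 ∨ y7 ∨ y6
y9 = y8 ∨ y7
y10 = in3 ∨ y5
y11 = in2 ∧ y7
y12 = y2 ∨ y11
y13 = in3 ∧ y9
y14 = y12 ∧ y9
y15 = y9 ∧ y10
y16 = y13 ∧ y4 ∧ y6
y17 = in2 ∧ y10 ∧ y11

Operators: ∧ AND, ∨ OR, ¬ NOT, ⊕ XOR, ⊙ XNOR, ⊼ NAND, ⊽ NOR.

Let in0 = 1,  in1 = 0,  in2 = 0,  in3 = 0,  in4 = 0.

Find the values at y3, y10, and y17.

y3 = 1; y10 = 1; y17 = 0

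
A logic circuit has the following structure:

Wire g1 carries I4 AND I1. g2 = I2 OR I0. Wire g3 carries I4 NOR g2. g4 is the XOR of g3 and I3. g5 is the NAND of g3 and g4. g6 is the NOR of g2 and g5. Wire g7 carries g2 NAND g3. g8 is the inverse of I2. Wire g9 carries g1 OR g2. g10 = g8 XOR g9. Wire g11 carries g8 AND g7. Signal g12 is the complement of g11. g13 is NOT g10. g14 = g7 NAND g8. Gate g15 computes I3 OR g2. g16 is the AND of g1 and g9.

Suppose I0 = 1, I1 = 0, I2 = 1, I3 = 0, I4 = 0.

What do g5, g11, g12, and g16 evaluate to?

g5 = 1; g11 = 0; g12 = 1; g16 = 0

g1 = I4 AND I1 = 0 AND 0 = 0
g2 = I2 OR I0 = 1 OR 1 = 1
g3 = I4 NOR g2 = 0 NOR 1 = 0
g4 = g3 XOR I3 = 0 XOR 0 = 0
g5 = g3 NAND g4 = 0 NAND 0 = 1
g7 = g2 NAND g3 = 1 NAND 0 = 1
g8 = NOT I2 = NOT 1 = 0
g9 = g1 OR g2 = 0 OR 1 = 1
g11 = g8 AND g7 = 0 AND 1 = 0
g12 = NOT g11 = NOT 0 = 1
g16 = g1 AND g9 = 0 AND 1 = 0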